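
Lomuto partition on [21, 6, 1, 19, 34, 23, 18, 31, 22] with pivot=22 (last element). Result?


Elements <= 22 go left of pivot.
Result: [21, 6, 1, 19, 18, 22, 34, 31, 23], pivot at index 5


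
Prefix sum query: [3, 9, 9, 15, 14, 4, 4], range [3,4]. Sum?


Prefix sums: [0, 3, 12, 21, 36, 50, 54, 58]
Sum[3..4] = prefix[5] - prefix[3] = 50 - 21 = 29


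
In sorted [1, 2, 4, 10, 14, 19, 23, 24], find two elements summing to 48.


Two pointers: lo=0, hi=7
No pair sums to 48


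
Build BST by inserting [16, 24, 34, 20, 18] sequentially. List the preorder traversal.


Root = 16; build tree by BST insertion.
Preorder traversal: [16, 24, 20, 18, 34]


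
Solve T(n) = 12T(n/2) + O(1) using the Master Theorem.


a=12, b=2, c=0. log_2(12)=3.585 > c=0. Case 1: O(n^log_b(a)) = O(n^3.585)
Complexity: O(n^3.585)


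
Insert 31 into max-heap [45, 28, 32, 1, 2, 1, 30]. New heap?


Append 31: [45, 28, 32, 1, 2, 1, 30, 31]
Bubble up: swap idx 7(31) with idx 3(1); swap idx 3(31) with idx 1(28)
Result: [45, 31, 32, 28, 2, 1, 30, 1]


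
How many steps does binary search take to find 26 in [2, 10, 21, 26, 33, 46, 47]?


Search for 26:
[0,6] mid=3 arr[3]=26
Total: 1 comparisons


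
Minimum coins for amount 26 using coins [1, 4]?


dp[0]=0; dp[i]=1+min(dp[i-c] for c in coins)
...dp[21]=6, dp[22]=7, dp[23]=8, dp[24]=6, dp[25]=7, dp[26]=8
Minimum coins for 26 = 8


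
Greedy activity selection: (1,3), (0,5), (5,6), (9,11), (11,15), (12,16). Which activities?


Greedy: pick earliest-ending, then skip overlaps.
Selected (4 activities): [(1, 3), (5, 6), (9, 11), (11, 15)]


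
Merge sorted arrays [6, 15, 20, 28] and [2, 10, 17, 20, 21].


Compare heads, take smaller each step.
Merged: [2, 6, 10, 15, 17, 20, 20, 21, 28]


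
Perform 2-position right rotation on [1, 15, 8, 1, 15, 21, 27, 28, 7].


Right rotate by 2: [28, 7, 1, 15, 8, 1, 15, 21, 27]


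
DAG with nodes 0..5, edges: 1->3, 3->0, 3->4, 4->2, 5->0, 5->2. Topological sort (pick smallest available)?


Kahn's algorithm, process smallest node first
Order: [1, 3, 4, 5, 0, 2]


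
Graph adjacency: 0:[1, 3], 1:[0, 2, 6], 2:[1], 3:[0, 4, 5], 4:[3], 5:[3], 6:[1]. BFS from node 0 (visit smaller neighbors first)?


BFS queue: start with [0]
Visit order: [0, 1, 3, 2, 6, 4, 5]


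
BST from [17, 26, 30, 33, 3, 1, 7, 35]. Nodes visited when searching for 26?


BST root = 17
Search for 26: compare at each node
Path: [17, 26]


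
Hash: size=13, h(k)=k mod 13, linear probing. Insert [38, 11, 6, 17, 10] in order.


Insertions: 38->slot 12; 11->slot 11; 6->slot 6; 17->slot 4; 10->slot 10
Table: [None, None, None, None, 17, None, 6, None, None, None, 10, 11, 38]


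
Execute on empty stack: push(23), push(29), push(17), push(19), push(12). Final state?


push(23) -> [23]
push(29) -> [23, 29]
push(17) -> [23, 29, 17]
push(19) -> [23, 29, 17, 19]
push(12) -> [23, 29, 17, 19, 12]
Final stack (bottom to top): [23, 29, 17, 19, 12]


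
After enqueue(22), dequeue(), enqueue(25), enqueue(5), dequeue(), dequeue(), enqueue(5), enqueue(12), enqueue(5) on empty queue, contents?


enqueue(22) -> [22]
dequeue() returns 22 -> []
enqueue(25) -> [25]
enqueue(5) -> [25, 5]
dequeue() returns 25 -> [5]
dequeue() returns 5 -> []
enqueue(5) -> [5]
enqueue(12) -> [5, 12]
enqueue(5) -> [5, 12, 5]
Final queue (front to back): [5, 12, 5]


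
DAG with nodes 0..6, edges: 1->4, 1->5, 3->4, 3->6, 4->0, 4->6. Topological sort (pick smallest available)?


Kahn's algorithm, process smallest node first
Order: [1, 2, 3, 4, 0, 5, 6]


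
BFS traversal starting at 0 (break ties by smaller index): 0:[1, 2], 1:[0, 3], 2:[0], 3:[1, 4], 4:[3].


BFS queue: start with [0]
Visit order: [0, 1, 2, 3, 4]


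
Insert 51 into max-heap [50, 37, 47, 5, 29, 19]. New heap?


Append 51: [50, 37, 47, 5, 29, 19, 51]
Bubble up: swap idx 6(51) with idx 2(47); swap idx 2(51) with idx 0(50)
Result: [51, 37, 50, 5, 29, 19, 47]


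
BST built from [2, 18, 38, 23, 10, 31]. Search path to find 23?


BST root = 2
Search for 23: compare at each node
Path: [2, 18, 38, 23]


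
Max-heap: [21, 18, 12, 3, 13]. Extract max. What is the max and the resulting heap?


Max = 21
Replace root with last, heapify down
Resulting heap: [18, 13, 12, 3]


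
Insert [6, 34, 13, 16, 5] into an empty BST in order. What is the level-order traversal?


Root = 6; build tree by BST insertion.
Level-Order traversal: [6, 5, 34, 13, 16]


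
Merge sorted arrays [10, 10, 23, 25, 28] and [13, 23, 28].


Compare heads, take smaller each step.
Merged: [10, 10, 13, 23, 23, 25, 28, 28]


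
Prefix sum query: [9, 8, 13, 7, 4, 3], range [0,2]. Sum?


Prefix sums: [0, 9, 17, 30, 37, 41, 44]
Sum[0..2] = prefix[3] - prefix[0] = 30 - 0 = 30


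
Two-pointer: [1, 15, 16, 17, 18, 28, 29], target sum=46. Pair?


Two pointers: lo=0, hi=6
Found pair: (17, 29) summing to 46


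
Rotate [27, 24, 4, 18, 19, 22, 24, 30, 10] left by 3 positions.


Left rotate by 3: [18, 19, 22, 24, 30, 10, 27, 24, 4]


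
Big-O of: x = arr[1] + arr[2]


Analysis: constant-time operation, no loop
Complexity: O(1)


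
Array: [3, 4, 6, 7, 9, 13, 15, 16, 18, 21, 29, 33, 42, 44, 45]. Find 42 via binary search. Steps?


Search for 42:
[0,14] mid=7 arr[7]=16
[8,14] mid=11 arr[11]=33
[12,14] mid=13 arr[13]=44
[12,12] mid=12 arr[12]=42
Total: 4 comparisons


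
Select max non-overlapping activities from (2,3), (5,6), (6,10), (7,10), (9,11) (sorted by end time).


Greedy: pick earliest-ending, then skip overlaps.
Selected (3 activities): [(2, 3), (5, 6), (6, 10)]


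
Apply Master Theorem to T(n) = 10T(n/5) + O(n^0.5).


a=10, b=5, c=0.5. log_5(10)=1.431 > c=0.5. Case 1: O(n^log_b(a)) = O(n^1.431)
Complexity: O(n^1.431)


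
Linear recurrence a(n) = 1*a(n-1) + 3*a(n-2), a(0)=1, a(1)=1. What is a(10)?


Build bottom-up:
...a(8)=508, a(9)=1159, a(10)=1*1159+3*508=2683


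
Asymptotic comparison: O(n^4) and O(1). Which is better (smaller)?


constant grows slower than quartic
O(1) is asymptotically smaller; O(n^4) grows faster


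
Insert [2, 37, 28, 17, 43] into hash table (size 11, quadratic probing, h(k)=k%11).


Insertions: 2->slot 2; 37->slot 4; 28->slot 6; 17->slot 7; 43->slot 10
Table: [None, None, 2, None, 37, None, 28, 17, None, None, 43]


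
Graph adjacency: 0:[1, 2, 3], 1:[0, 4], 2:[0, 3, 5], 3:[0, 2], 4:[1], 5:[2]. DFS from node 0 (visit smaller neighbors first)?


DFS stack-based: start with [0]
Visit order: [0, 1, 4, 2, 3, 5]


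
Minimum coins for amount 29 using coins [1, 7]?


dp[0]=0; dp[i]=1+min(dp[i-c] for c in coins)
...dp[24]=6, dp[25]=7, dp[26]=8, dp[27]=9, dp[28]=4, dp[29]=5
Minimum coins for 29 = 5


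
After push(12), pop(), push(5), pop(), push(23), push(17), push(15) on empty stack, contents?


push(12) -> [12]
pop() returns 12 -> []
push(5) -> [5]
pop() returns 5 -> []
push(23) -> [23]
push(17) -> [23, 17]
push(15) -> [23, 17, 15]
Final stack (bottom to top): [23, 17, 15]


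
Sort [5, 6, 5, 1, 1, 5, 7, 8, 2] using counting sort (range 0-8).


Count array: [0, 2, 1, 0, 0, 3, 1, 1, 1]
Reconstruct: [1, 1, 2, 5, 5, 5, 6, 7, 8]


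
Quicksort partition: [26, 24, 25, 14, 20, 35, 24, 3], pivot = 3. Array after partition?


Elements <= 3 go left of pivot.
Result: [3, 24, 25, 14, 20, 35, 24, 26], pivot at index 0


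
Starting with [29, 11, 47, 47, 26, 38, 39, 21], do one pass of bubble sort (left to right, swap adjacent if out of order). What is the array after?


After one pass: [11, 29, 47, 26, 38, 39, 21, 47]


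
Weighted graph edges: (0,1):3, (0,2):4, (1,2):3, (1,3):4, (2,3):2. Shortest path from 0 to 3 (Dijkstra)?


Dijkstra from 0:
Distances: {0: 0, 1: 3, 2: 4, 3: 6}
Shortest distance to 3 = 6, path = [0, 2, 3]


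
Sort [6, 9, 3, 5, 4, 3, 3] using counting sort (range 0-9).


Count array: [0, 0, 0, 3, 1, 1, 1, 0, 0, 1]
Reconstruct: [3, 3, 3, 4, 5, 6, 9]


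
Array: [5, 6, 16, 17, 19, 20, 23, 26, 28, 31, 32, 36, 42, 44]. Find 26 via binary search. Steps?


Search for 26:
[0,13] mid=6 arr[6]=23
[7,13] mid=10 arr[10]=32
[7,9] mid=8 arr[8]=28
[7,7] mid=7 arr[7]=26
Total: 4 comparisons


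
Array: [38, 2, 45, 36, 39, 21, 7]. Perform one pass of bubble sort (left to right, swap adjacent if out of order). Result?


After one pass: [2, 38, 36, 39, 21, 7, 45]


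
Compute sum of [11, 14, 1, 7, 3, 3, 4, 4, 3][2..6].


Prefix sums: [0, 11, 25, 26, 33, 36, 39, 43, 47, 50]
Sum[2..6] = prefix[7] - prefix[2] = 43 - 25 = 18


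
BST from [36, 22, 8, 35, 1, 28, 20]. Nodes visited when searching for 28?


BST root = 36
Search for 28: compare at each node
Path: [36, 22, 35, 28]


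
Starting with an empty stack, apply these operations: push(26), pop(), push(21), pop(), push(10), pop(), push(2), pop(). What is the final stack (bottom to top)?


push(26) -> [26]
pop() returns 26 -> []
push(21) -> [21]
pop() returns 21 -> []
push(10) -> [10]
pop() returns 10 -> []
push(2) -> [2]
pop() returns 2 -> []
Final stack (bottom to top): []


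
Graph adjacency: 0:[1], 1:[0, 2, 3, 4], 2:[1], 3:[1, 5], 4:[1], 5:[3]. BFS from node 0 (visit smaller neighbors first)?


BFS queue: start with [0]
Visit order: [0, 1, 2, 3, 4, 5]


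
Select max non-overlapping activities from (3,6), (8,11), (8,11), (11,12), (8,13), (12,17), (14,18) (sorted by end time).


Greedy: pick earliest-ending, then skip overlaps.
Selected (4 activities): [(3, 6), (8, 11), (11, 12), (12, 17)]


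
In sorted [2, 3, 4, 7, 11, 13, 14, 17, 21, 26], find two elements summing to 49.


Two pointers: lo=0, hi=9
No pair sums to 49


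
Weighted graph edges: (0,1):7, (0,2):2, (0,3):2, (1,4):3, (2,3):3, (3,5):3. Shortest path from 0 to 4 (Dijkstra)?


Dijkstra from 0:
Distances: {0: 0, 1: 7, 2: 2, 3: 2, 4: 10, 5: 5}
Shortest distance to 4 = 10, path = [0, 1, 4]


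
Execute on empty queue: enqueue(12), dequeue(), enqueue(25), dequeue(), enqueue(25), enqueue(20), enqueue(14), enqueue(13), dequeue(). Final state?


enqueue(12) -> [12]
dequeue() returns 12 -> []
enqueue(25) -> [25]
dequeue() returns 25 -> []
enqueue(25) -> [25]
enqueue(20) -> [25, 20]
enqueue(14) -> [25, 20, 14]
enqueue(13) -> [25, 20, 14, 13]
dequeue() returns 25 -> [20, 14, 13]
Final queue (front to back): [20, 14, 13]


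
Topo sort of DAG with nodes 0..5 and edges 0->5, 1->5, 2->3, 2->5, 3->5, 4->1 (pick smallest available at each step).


Kahn's algorithm, process smallest node first
Order: [0, 2, 3, 4, 1, 5]


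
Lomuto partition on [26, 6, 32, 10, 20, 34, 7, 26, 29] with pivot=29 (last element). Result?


Elements <= 29 go left of pivot.
Result: [26, 6, 10, 20, 7, 26, 29, 34, 32], pivot at index 6


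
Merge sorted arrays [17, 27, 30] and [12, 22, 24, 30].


Compare heads, take smaller each step.
Merged: [12, 17, 22, 24, 27, 30, 30]


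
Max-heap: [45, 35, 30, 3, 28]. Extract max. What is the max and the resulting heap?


Max = 45
Replace root with last, heapify down
Resulting heap: [35, 28, 30, 3]


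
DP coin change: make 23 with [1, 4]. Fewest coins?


dp[0]=0; dp[i]=1+min(dp[i-c] for c in coins)
...dp[18]=6, dp[19]=7, dp[20]=5, dp[21]=6, dp[22]=7, dp[23]=8
Minimum coins for 23 = 8


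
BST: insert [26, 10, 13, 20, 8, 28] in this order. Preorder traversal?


Root = 26; build tree by BST insertion.
Preorder traversal: [26, 10, 8, 13, 20, 28]


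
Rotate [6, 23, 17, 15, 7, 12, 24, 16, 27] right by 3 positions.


Right rotate by 3: [24, 16, 27, 6, 23, 17, 15, 7, 12]


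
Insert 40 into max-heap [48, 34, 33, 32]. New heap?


Append 40: [48, 34, 33, 32, 40]
Bubble up: swap idx 4(40) with idx 1(34)
Result: [48, 40, 33, 32, 34]


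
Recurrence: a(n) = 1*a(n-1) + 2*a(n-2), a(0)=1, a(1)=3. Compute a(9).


Build bottom-up:
...a(7)=171, a(8)=341, a(9)=1*341+2*171=683


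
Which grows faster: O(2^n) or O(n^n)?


exponential grows slower than n^n
O(2^n) is asymptotically smaller; O(n^n) grows faster


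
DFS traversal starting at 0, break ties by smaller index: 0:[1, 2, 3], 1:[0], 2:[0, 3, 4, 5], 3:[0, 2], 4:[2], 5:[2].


DFS stack-based: start with [0]
Visit order: [0, 1, 2, 3, 4, 5]


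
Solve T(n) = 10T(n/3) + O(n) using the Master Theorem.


a=10, b=3, c=1. log_3(10)=2.096 > c=1. Case 1: O(n^log_b(a)) = O(n^2.096)
Complexity: O(n^2.096)


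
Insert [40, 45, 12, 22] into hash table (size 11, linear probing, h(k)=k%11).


Insertions: 40->slot 7; 45->slot 1; 12->slot 2; 22->slot 0
Table: [22, 45, 12, None, None, None, None, 40, None, None, None]


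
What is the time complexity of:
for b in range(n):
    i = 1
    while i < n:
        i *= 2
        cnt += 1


Per nesting level: O(n) * O(log n) = O(n log n)
Complexity: O(n log n)


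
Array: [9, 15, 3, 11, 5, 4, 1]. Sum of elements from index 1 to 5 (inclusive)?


Prefix sums: [0, 9, 24, 27, 38, 43, 47, 48]
Sum[1..5] = prefix[6] - prefix[1] = 47 - 9 = 38


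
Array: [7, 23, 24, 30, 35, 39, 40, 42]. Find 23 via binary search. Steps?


Search for 23:
[0,7] mid=3 arr[3]=30
[0,2] mid=1 arr[1]=23
Total: 2 comparisons


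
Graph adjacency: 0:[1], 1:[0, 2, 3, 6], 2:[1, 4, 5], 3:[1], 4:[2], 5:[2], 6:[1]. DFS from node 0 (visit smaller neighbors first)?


DFS stack-based: start with [0]
Visit order: [0, 1, 2, 4, 5, 3, 6]


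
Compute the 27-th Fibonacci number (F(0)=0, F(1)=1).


F(n)=F(n-1)+F(n-2)
...F(25)=75025, F(26)=121393, F(27)=196418


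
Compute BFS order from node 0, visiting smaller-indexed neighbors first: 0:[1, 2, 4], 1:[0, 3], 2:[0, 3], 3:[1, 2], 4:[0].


BFS queue: start with [0]
Visit order: [0, 1, 2, 4, 3]


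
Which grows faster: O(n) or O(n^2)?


linear grows slower than quadratic
O(n) is asymptotically smaller; O(n^2) grows faster


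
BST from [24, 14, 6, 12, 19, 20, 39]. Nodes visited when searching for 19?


BST root = 24
Search for 19: compare at each node
Path: [24, 14, 19]


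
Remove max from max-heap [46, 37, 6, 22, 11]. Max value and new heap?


Max = 46
Replace root with last, heapify down
Resulting heap: [37, 22, 6, 11]


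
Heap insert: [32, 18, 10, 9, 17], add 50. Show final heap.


Append 50: [32, 18, 10, 9, 17, 50]
Bubble up: swap idx 5(50) with idx 2(10); swap idx 2(50) with idx 0(32)
Result: [50, 18, 32, 9, 17, 10]


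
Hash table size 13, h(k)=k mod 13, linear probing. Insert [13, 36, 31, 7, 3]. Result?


Insertions: 13->slot 0; 36->slot 10; 31->slot 5; 7->slot 7; 3->slot 3
Table: [13, None, None, 3, None, 31, None, 7, None, None, 36, None, None]


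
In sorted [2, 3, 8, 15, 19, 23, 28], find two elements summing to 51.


Two pointers: lo=0, hi=6
Found pair: (23, 28) summing to 51


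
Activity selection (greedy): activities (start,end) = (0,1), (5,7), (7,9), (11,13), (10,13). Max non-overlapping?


Greedy: pick earliest-ending, then skip overlaps.
Selected (4 activities): [(0, 1), (5, 7), (7, 9), (11, 13)]


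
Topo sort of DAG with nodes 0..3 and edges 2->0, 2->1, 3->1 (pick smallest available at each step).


Kahn's algorithm, process smallest node first
Order: [2, 0, 3, 1]


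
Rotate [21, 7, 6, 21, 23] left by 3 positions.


Left rotate by 3: [21, 23, 21, 7, 6]


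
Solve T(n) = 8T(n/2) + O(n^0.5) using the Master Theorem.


a=8, b=2, c=0.5. log_2(8)=3 > c=0.5. Case 1: O(n^log_b(a)) = O(n^3)
Complexity: O(n^3)


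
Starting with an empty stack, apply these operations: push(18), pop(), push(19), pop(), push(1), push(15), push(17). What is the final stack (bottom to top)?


push(18) -> [18]
pop() returns 18 -> []
push(19) -> [19]
pop() returns 19 -> []
push(1) -> [1]
push(15) -> [1, 15]
push(17) -> [1, 15, 17]
Final stack (bottom to top): [1, 15, 17]


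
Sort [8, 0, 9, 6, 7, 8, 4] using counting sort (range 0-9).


Count array: [1, 0, 0, 0, 1, 0, 1, 1, 2, 1]
Reconstruct: [0, 4, 6, 7, 8, 8, 9]


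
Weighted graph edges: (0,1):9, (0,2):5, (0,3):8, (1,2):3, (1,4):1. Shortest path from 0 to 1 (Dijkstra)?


Dijkstra from 0:
Distances: {0: 0, 1: 8, 2: 5, 3: 8, 4: 9}
Shortest distance to 1 = 8, path = [0, 2, 1]


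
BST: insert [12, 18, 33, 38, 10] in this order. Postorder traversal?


Root = 12; build tree by BST insertion.
Postorder traversal: [10, 38, 33, 18, 12]


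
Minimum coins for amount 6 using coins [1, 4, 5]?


dp[0]=0; dp[i]=1+min(dp[i-c] for c in coins)
...dp[1]=1, dp[2]=2, dp[3]=3, dp[4]=1, dp[5]=1, dp[6]=2
Minimum coins for 6 = 2


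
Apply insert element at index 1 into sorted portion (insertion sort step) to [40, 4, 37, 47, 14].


After one pass: [4, 40, 37, 47, 14]


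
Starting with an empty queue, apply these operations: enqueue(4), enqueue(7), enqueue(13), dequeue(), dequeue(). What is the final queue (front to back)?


enqueue(4) -> [4]
enqueue(7) -> [4, 7]
enqueue(13) -> [4, 7, 13]
dequeue() returns 4 -> [7, 13]
dequeue() returns 7 -> [13]
Final queue (front to back): [13]


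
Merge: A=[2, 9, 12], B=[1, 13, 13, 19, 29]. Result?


Compare heads, take smaller each step.
Merged: [1, 2, 9, 12, 13, 13, 19, 29]


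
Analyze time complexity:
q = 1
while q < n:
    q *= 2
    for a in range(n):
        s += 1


Per nesting level: O(log n) * O(n) = O(n log n)
Complexity: O(n log n)


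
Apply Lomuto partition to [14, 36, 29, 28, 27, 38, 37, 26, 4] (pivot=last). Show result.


Elements <= 4 go left of pivot.
Result: [4, 36, 29, 28, 27, 38, 37, 26, 14], pivot at index 0


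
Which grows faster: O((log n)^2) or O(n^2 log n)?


polylogarithmic grows slower than n^2 log n
O((log n)^2) is asymptotically smaller; O(n^2 log n) grows faster


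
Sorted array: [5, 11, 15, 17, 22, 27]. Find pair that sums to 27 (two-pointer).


Two pointers: lo=0, hi=5
Found pair: (5, 22) summing to 27


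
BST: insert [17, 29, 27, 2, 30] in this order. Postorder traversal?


Root = 17; build tree by BST insertion.
Postorder traversal: [2, 27, 30, 29, 17]


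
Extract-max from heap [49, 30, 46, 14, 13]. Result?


Max = 49
Replace root with last, heapify down
Resulting heap: [46, 30, 13, 14]


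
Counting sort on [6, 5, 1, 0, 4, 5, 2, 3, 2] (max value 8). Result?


Count array: [1, 1, 2, 1, 1, 2, 1, 0, 0]
Reconstruct: [0, 1, 2, 2, 3, 4, 5, 5, 6]


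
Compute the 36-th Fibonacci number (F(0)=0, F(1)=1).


F(n)=F(n-1)+F(n-2)
...F(34)=5702887, F(35)=9227465, F(36)=14930352


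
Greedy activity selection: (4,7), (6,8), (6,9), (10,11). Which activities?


Greedy: pick earliest-ending, then skip overlaps.
Selected (2 activities): [(4, 7), (10, 11)]


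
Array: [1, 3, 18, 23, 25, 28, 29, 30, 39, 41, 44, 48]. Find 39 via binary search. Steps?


Search for 39:
[0,11] mid=5 arr[5]=28
[6,11] mid=8 arr[8]=39
Total: 2 comparisons


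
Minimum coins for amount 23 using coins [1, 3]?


dp[0]=0; dp[i]=1+min(dp[i-c] for c in coins)
...dp[18]=6, dp[19]=7, dp[20]=8, dp[21]=7, dp[22]=8, dp[23]=9
Minimum coins for 23 = 9


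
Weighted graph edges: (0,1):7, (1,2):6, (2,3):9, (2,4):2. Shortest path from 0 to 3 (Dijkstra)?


Dijkstra from 0:
Distances: {0: 0, 1: 7, 2: 13, 3: 22, 4: 15}
Shortest distance to 3 = 22, path = [0, 1, 2, 3]


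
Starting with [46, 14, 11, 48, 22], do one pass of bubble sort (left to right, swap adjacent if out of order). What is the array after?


After one pass: [14, 11, 46, 22, 48]


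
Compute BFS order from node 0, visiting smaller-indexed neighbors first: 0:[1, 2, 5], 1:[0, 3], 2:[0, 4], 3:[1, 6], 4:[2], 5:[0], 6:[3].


BFS queue: start with [0]
Visit order: [0, 1, 2, 5, 3, 4, 6]


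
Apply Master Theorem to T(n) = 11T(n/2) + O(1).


a=11, b=2, c=0. log_2(11)=3.459 > c=0. Case 1: O(n^log_b(a)) = O(n^3.459)
Complexity: O(n^3.459)


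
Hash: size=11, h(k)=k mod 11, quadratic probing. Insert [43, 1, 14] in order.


Insertions: 43->slot 10; 1->slot 1; 14->slot 3
Table: [None, 1, None, 14, None, None, None, None, None, None, 43]


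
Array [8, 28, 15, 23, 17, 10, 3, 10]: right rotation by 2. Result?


Right rotate by 2: [3, 10, 8, 28, 15, 23, 17, 10]


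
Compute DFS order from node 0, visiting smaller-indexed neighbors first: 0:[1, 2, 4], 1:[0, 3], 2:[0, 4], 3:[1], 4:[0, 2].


DFS stack-based: start with [0]
Visit order: [0, 1, 3, 2, 4]


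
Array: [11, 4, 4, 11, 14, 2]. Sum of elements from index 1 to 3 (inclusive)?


Prefix sums: [0, 11, 15, 19, 30, 44, 46]
Sum[1..3] = prefix[4] - prefix[1] = 30 - 11 = 19


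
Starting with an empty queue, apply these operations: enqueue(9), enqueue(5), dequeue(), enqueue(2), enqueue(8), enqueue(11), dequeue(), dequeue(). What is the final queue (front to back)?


enqueue(9) -> [9]
enqueue(5) -> [9, 5]
dequeue() returns 9 -> [5]
enqueue(2) -> [5, 2]
enqueue(8) -> [5, 2, 8]
enqueue(11) -> [5, 2, 8, 11]
dequeue() returns 5 -> [2, 8, 11]
dequeue() returns 2 -> [8, 11]
Final queue (front to back): [8, 11]


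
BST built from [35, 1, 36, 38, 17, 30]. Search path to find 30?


BST root = 35
Search for 30: compare at each node
Path: [35, 1, 17, 30]


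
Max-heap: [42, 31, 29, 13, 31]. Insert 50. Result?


Append 50: [42, 31, 29, 13, 31, 50]
Bubble up: swap idx 5(50) with idx 2(29); swap idx 2(50) with idx 0(42)
Result: [50, 31, 42, 13, 31, 29]


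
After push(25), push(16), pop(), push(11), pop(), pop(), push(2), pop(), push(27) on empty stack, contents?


push(25) -> [25]
push(16) -> [25, 16]
pop() returns 16 -> [25]
push(11) -> [25, 11]
pop() returns 11 -> [25]
pop() returns 25 -> []
push(2) -> [2]
pop() returns 2 -> []
push(27) -> [27]
Final stack (bottom to top): [27]


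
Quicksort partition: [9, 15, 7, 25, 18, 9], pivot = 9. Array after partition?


Elements <= 9 go left of pivot.
Result: [9, 7, 9, 25, 18, 15], pivot at index 2


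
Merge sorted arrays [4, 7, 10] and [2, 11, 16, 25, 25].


Compare heads, take smaller each step.
Merged: [2, 4, 7, 10, 11, 16, 25, 25]


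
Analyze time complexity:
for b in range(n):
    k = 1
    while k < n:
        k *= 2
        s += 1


Per nesting level: O(n) * O(log n) = O(n log n)
Complexity: O(n log n)


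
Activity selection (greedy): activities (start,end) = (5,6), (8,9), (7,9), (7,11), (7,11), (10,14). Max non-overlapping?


Greedy: pick earliest-ending, then skip overlaps.
Selected (3 activities): [(5, 6), (8, 9), (10, 14)]


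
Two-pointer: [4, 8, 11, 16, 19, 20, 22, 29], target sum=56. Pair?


Two pointers: lo=0, hi=7
No pair sums to 56


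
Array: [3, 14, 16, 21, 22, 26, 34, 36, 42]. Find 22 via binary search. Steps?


Search for 22:
[0,8] mid=4 arr[4]=22
Total: 1 comparisons


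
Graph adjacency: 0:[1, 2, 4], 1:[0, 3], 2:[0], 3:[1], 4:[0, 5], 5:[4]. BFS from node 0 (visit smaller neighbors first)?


BFS queue: start with [0]
Visit order: [0, 1, 2, 4, 3, 5]


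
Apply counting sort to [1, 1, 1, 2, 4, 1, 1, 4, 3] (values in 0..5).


Count array: [0, 5, 1, 1, 2, 0]
Reconstruct: [1, 1, 1, 1, 1, 2, 3, 4, 4]


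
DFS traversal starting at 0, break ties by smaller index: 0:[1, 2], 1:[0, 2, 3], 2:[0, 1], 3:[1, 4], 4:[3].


DFS stack-based: start with [0]
Visit order: [0, 1, 2, 3, 4]


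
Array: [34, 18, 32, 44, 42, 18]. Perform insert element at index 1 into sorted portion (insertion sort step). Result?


After one pass: [18, 34, 32, 44, 42, 18]


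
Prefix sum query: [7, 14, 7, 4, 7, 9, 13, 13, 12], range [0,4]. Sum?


Prefix sums: [0, 7, 21, 28, 32, 39, 48, 61, 74, 86]
Sum[0..4] = prefix[5] - prefix[0] = 39 - 0 = 39


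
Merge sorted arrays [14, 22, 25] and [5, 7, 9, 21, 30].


Compare heads, take smaller each step.
Merged: [5, 7, 9, 14, 21, 22, 25, 30]


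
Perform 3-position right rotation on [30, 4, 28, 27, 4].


Right rotate by 3: [28, 27, 4, 30, 4]


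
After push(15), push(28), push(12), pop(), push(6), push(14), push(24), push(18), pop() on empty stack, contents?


push(15) -> [15]
push(28) -> [15, 28]
push(12) -> [15, 28, 12]
pop() returns 12 -> [15, 28]
push(6) -> [15, 28, 6]
push(14) -> [15, 28, 6, 14]
push(24) -> [15, 28, 6, 14, 24]
push(18) -> [15, 28, 6, 14, 24, 18]
pop() returns 18 -> [15, 28, 6, 14, 24]
Final stack (bottom to top): [15, 28, 6, 14, 24]


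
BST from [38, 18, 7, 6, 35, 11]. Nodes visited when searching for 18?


BST root = 38
Search for 18: compare at each node
Path: [38, 18]


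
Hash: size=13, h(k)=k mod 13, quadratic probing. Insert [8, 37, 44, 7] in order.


Insertions: 8->slot 8; 37->slot 11; 44->slot 5; 7->slot 7
Table: [None, None, None, None, None, 44, None, 7, 8, None, None, 37, None]


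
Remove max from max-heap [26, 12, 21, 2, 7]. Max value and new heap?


Max = 26
Replace root with last, heapify down
Resulting heap: [21, 12, 7, 2]


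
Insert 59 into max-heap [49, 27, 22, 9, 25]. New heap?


Append 59: [49, 27, 22, 9, 25, 59]
Bubble up: swap idx 5(59) with idx 2(22); swap idx 2(59) with idx 0(49)
Result: [59, 27, 49, 9, 25, 22]


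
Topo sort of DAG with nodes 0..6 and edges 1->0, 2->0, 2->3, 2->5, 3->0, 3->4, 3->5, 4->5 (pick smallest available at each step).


Kahn's algorithm, process smallest node first
Order: [1, 2, 3, 0, 4, 5, 6]


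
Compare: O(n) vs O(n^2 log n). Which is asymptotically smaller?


linear grows slower than n^2 log n
O(n) is asymptotically smaller; O(n^2 log n) grows faster


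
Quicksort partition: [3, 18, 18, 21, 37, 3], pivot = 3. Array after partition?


Elements <= 3 go left of pivot.
Result: [3, 3, 18, 21, 37, 18], pivot at index 1


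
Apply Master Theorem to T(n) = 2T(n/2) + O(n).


a=2, b=2, c=1. log_2(2)=1 = c=1. Case 2: O(n^c log n) = O(n log n)
Complexity: O(n log n)


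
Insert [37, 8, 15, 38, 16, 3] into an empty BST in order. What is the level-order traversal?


Root = 37; build tree by BST insertion.
Level-Order traversal: [37, 8, 38, 3, 15, 16]


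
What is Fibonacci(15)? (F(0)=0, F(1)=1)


F(n)=F(n-1)+F(n-2)
...F(13)=233, F(14)=377, F(15)=610


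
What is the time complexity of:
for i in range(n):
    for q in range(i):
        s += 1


Per nesting level: O(n) * O(n) [triangular over i] = O(n^2)
Complexity: O(n^2)


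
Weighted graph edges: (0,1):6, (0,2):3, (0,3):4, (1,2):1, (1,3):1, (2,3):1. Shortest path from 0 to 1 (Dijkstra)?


Dijkstra from 0:
Distances: {0: 0, 1: 4, 2: 3, 3: 4}
Shortest distance to 1 = 4, path = [0, 2, 1]


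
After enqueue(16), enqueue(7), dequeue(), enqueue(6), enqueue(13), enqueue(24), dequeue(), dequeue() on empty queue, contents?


enqueue(16) -> [16]
enqueue(7) -> [16, 7]
dequeue() returns 16 -> [7]
enqueue(6) -> [7, 6]
enqueue(13) -> [7, 6, 13]
enqueue(24) -> [7, 6, 13, 24]
dequeue() returns 7 -> [6, 13, 24]
dequeue() returns 6 -> [13, 24]
Final queue (front to back): [13, 24]


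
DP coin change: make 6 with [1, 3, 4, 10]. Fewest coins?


dp[0]=0; dp[i]=1+min(dp[i-c] for c in coins)
...dp[1]=1, dp[2]=2, dp[3]=1, dp[4]=1, dp[5]=2, dp[6]=2
Minimum coins for 6 = 2


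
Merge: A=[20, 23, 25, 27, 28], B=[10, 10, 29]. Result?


Compare heads, take smaller each step.
Merged: [10, 10, 20, 23, 25, 27, 28, 29]


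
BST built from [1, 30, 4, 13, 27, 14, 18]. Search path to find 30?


BST root = 1
Search for 30: compare at each node
Path: [1, 30]


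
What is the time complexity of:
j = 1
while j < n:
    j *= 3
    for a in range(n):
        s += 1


Per nesting level: O(log n) * O(n) = O(n log n)
Complexity: O(n log n)


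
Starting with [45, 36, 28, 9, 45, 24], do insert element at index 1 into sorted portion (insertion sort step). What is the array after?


After one pass: [36, 45, 28, 9, 45, 24]


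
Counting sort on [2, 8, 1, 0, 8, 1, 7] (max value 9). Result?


Count array: [1, 2, 1, 0, 0, 0, 0, 1, 2, 0]
Reconstruct: [0, 1, 1, 2, 7, 8, 8]


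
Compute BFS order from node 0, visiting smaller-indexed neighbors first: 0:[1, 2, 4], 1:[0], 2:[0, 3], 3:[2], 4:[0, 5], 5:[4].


BFS queue: start with [0]
Visit order: [0, 1, 2, 4, 3, 5]


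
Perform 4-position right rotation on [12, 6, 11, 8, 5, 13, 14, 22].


Right rotate by 4: [5, 13, 14, 22, 12, 6, 11, 8]


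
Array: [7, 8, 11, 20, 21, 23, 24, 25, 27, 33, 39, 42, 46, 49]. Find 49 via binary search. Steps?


Search for 49:
[0,13] mid=6 arr[6]=24
[7,13] mid=10 arr[10]=39
[11,13] mid=12 arr[12]=46
[13,13] mid=13 arr[13]=49
Total: 4 comparisons


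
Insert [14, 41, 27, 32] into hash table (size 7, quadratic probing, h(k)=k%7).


Insertions: 14->slot 0; 41->slot 6; 27->slot 3; 32->slot 4
Table: [14, None, None, 27, 32, None, 41]


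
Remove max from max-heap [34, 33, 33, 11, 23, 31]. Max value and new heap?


Max = 34
Replace root with last, heapify down
Resulting heap: [33, 31, 33, 11, 23]


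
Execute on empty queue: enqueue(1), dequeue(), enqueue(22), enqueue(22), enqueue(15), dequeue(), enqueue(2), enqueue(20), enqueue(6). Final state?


enqueue(1) -> [1]
dequeue() returns 1 -> []
enqueue(22) -> [22]
enqueue(22) -> [22, 22]
enqueue(15) -> [22, 22, 15]
dequeue() returns 22 -> [22, 15]
enqueue(2) -> [22, 15, 2]
enqueue(20) -> [22, 15, 2, 20]
enqueue(6) -> [22, 15, 2, 20, 6]
Final queue (front to back): [22, 15, 2, 20, 6]


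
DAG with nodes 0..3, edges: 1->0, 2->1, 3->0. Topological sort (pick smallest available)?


Kahn's algorithm, process smallest node first
Order: [2, 1, 3, 0]


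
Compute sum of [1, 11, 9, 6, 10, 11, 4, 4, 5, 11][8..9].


Prefix sums: [0, 1, 12, 21, 27, 37, 48, 52, 56, 61, 72]
Sum[8..9] = prefix[10] - prefix[8] = 72 - 56 = 16


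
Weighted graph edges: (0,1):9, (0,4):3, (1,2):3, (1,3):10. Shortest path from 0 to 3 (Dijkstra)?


Dijkstra from 0:
Distances: {0: 0, 1: 9, 2: 12, 3: 19, 4: 3}
Shortest distance to 3 = 19, path = [0, 1, 3]


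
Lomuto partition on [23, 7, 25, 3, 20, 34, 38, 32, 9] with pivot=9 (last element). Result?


Elements <= 9 go left of pivot.
Result: [7, 3, 9, 23, 20, 34, 38, 32, 25], pivot at index 2


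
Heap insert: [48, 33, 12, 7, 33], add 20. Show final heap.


Append 20: [48, 33, 12, 7, 33, 20]
Bubble up: swap idx 5(20) with idx 2(12)
Result: [48, 33, 20, 7, 33, 12]


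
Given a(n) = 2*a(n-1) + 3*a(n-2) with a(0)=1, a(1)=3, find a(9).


Build bottom-up:
...a(7)=2187, a(8)=6561, a(9)=2*6561+3*2187=19683


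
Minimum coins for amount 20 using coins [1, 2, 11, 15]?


dp[0]=0; dp[i]=1+min(dp[i-c] for c in coins)
...dp[15]=1, dp[16]=2, dp[17]=2, dp[18]=3, dp[19]=3, dp[20]=4
Minimum coins for 20 = 4


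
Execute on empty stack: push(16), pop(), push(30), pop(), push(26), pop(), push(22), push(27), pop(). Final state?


push(16) -> [16]
pop() returns 16 -> []
push(30) -> [30]
pop() returns 30 -> []
push(26) -> [26]
pop() returns 26 -> []
push(22) -> [22]
push(27) -> [22, 27]
pop() returns 27 -> [22]
Final stack (bottom to top): [22]


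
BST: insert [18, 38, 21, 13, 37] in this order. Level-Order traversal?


Root = 18; build tree by BST insertion.
Level-Order traversal: [18, 13, 38, 21, 37]


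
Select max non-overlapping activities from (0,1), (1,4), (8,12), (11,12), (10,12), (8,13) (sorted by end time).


Greedy: pick earliest-ending, then skip overlaps.
Selected (3 activities): [(0, 1), (1, 4), (8, 12)]


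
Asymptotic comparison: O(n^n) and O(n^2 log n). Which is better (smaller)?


n^2 log n grows slower than n^n
O(n^2 log n) is asymptotically smaller; O(n^n) grows faster


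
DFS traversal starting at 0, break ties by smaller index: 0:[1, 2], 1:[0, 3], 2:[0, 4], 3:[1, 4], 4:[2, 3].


DFS stack-based: start with [0]
Visit order: [0, 1, 3, 4, 2]


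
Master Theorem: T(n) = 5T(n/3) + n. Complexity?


a=5, b=3, c=1. log_3(5)=1.465 > c=1. Case 1: O(n^log_b(a)) = O(n^1.465)
Complexity: O(n^1.465)


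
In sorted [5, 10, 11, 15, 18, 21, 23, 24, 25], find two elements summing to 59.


Two pointers: lo=0, hi=8
No pair sums to 59


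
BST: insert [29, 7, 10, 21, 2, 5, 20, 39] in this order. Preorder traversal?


Root = 29; build tree by BST insertion.
Preorder traversal: [29, 7, 2, 5, 10, 21, 20, 39]


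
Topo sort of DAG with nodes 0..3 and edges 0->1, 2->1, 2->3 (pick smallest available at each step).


Kahn's algorithm, process smallest node first
Order: [0, 2, 1, 3]


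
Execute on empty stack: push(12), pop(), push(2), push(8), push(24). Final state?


push(12) -> [12]
pop() returns 12 -> []
push(2) -> [2]
push(8) -> [2, 8]
push(24) -> [2, 8, 24]
Final stack (bottom to top): [2, 8, 24]


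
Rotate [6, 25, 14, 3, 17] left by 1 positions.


Left rotate by 1: [25, 14, 3, 17, 6]


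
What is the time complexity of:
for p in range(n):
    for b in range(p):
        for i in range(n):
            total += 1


Per nesting level: O(n) * O(n) [triangular over p] * O(n) = O(n^3)
Complexity: O(n^3)


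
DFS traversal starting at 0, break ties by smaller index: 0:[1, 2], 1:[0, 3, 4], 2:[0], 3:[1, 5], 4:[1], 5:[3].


DFS stack-based: start with [0]
Visit order: [0, 1, 3, 5, 4, 2]


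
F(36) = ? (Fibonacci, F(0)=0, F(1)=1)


F(n)=F(n-1)+F(n-2)
...F(34)=5702887, F(35)=9227465, F(36)=14930352


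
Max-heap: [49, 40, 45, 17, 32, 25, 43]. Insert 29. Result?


Append 29: [49, 40, 45, 17, 32, 25, 43, 29]
Bubble up: swap idx 7(29) with idx 3(17)
Result: [49, 40, 45, 29, 32, 25, 43, 17]


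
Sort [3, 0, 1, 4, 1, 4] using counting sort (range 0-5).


Count array: [1, 2, 0, 1, 2, 0]
Reconstruct: [0, 1, 1, 3, 4, 4]


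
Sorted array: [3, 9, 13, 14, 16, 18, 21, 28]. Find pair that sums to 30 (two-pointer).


Two pointers: lo=0, hi=7
Found pair: (9, 21) summing to 30


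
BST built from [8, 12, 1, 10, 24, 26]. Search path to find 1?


BST root = 8
Search for 1: compare at each node
Path: [8, 1]


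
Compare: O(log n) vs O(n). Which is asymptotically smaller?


logarithmic grows slower than linear
O(log n) is asymptotically smaller; O(n) grows faster


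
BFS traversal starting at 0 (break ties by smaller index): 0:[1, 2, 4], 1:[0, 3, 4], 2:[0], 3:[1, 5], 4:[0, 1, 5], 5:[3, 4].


BFS queue: start with [0]
Visit order: [0, 1, 2, 4, 3, 5]


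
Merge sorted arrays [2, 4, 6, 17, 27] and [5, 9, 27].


Compare heads, take smaller each step.
Merged: [2, 4, 5, 6, 9, 17, 27, 27]


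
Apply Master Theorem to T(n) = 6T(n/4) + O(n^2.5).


a=6, b=4, c=2.5. log_4(6)=1.292 < c=2.5. Case 3: O(n^c) = O(n^2.500)
Complexity: O(n^2.500)


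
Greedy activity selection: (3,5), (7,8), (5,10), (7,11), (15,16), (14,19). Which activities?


Greedy: pick earliest-ending, then skip overlaps.
Selected (3 activities): [(3, 5), (7, 8), (15, 16)]


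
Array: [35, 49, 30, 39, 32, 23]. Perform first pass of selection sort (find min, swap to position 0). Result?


After one pass: [23, 49, 30, 39, 32, 35]


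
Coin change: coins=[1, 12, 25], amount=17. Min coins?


dp[0]=0; dp[i]=1+min(dp[i-c] for c in coins)
...dp[12]=1, dp[13]=2, dp[14]=3, dp[15]=4, dp[16]=5, dp[17]=6
Minimum coins for 17 = 6


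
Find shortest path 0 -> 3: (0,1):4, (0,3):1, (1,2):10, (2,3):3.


Dijkstra from 0:
Distances: {0: 0, 1: 4, 2: 4, 3: 1}
Shortest distance to 3 = 1, path = [0, 3]


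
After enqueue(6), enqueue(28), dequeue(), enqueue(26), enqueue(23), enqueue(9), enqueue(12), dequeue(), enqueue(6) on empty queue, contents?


enqueue(6) -> [6]
enqueue(28) -> [6, 28]
dequeue() returns 6 -> [28]
enqueue(26) -> [28, 26]
enqueue(23) -> [28, 26, 23]
enqueue(9) -> [28, 26, 23, 9]
enqueue(12) -> [28, 26, 23, 9, 12]
dequeue() returns 28 -> [26, 23, 9, 12]
enqueue(6) -> [26, 23, 9, 12, 6]
Final queue (front to back): [26, 23, 9, 12, 6]


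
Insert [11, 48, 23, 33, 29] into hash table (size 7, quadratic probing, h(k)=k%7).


Insertions: 11->slot 4; 48->slot 6; 23->slot 2; 33->slot 5; 29->slot 1
Table: [None, 29, 23, None, 11, 33, 48]


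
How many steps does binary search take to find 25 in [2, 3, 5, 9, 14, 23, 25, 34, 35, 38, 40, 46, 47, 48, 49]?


Search for 25:
[0,14] mid=7 arr[7]=34
[0,6] mid=3 arr[3]=9
[4,6] mid=5 arr[5]=23
[6,6] mid=6 arr[6]=25
Total: 4 comparisons


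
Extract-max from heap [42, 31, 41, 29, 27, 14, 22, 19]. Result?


Max = 42
Replace root with last, heapify down
Resulting heap: [41, 31, 22, 29, 27, 14, 19]


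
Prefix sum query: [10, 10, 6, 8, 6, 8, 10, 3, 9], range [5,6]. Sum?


Prefix sums: [0, 10, 20, 26, 34, 40, 48, 58, 61, 70]
Sum[5..6] = prefix[7] - prefix[5] = 58 - 40 = 18


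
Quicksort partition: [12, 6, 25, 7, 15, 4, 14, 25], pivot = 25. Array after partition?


Elements <= 25 go left of pivot.
Result: [12, 6, 25, 7, 15, 4, 14, 25], pivot at index 7


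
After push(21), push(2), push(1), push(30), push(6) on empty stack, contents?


push(21) -> [21]
push(2) -> [21, 2]
push(1) -> [21, 2, 1]
push(30) -> [21, 2, 1, 30]
push(6) -> [21, 2, 1, 30, 6]
Final stack (bottom to top): [21, 2, 1, 30, 6]


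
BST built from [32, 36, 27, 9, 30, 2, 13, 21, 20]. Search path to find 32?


BST root = 32
Search for 32: compare at each node
Path: [32]


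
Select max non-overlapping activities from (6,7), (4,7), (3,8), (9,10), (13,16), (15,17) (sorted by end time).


Greedy: pick earliest-ending, then skip overlaps.
Selected (3 activities): [(6, 7), (9, 10), (13, 16)]


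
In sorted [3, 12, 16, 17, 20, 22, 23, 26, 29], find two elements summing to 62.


Two pointers: lo=0, hi=8
No pair sums to 62


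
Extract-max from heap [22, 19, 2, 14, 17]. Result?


Max = 22
Replace root with last, heapify down
Resulting heap: [19, 17, 2, 14]


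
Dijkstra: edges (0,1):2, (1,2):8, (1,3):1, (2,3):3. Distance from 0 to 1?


Dijkstra from 0:
Distances: {0: 0, 1: 2, 2: 6, 3: 3}
Shortest distance to 1 = 2, path = [0, 1]


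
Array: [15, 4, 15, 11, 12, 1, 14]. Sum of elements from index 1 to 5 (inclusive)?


Prefix sums: [0, 15, 19, 34, 45, 57, 58, 72]
Sum[1..5] = prefix[6] - prefix[1] = 58 - 15 = 43


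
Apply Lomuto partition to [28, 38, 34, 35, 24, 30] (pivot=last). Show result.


Elements <= 30 go left of pivot.
Result: [28, 24, 30, 35, 38, 34], pivot at index 2


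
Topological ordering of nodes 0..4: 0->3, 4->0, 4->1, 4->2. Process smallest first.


Kahn's algorithm, process smallest node first
Order: [4, 0, 1, 2, 3]


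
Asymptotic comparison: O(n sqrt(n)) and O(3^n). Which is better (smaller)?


n^1.5 grows slower than exponential (base 3)
O(n sqrt(n)) is asymptotically smaller; O(3^n) grows faster


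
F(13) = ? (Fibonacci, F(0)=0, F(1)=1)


F(n)=F(n-1)+F(n-2)
...F(11)=89, F(12)=144, F(13)=233


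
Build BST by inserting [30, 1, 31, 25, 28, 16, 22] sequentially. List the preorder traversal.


Root = 30; build tree by BST insertion.
Preorder traversal: [30, 1, 25, 16, 22, 28, 31]


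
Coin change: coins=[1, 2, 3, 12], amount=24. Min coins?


dp[0]=0; dp[i]=1+min(dp[i-c] for c in coins)
...dp[19]=4, dp[20]=4, dp[21]=4, dp[22]=5, dp[23]=5, dp[24]=2
Minimum coins for 24 = 2


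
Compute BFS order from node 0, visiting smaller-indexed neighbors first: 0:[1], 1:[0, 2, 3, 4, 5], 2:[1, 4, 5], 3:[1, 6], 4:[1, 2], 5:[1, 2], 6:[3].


BFS queue: start with [0]
Visit order: [0, 1, 2, 3, 4, 5, 6]


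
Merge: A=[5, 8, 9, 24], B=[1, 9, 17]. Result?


Compare heads, take smaller each step.
Merged: [1, 5, 8, 9, 9, 17, 24]


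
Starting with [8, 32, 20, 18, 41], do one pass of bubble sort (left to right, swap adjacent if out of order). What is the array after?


After one pass: [8, 20, 18, 32, 41]


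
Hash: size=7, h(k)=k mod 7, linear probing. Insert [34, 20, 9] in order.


Insertions: 34->slot 6; 20->slot 0; 9->slot 2
Table: [20, None, 9, None, None, None, 34]


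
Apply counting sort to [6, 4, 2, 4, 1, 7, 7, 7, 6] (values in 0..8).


Count array: [0, 1, 1, 0, 2, 0, 2, 3, 0]
Reconstruct: [1, 2, 4, 4, 6, 6, 7, 7, 7]
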